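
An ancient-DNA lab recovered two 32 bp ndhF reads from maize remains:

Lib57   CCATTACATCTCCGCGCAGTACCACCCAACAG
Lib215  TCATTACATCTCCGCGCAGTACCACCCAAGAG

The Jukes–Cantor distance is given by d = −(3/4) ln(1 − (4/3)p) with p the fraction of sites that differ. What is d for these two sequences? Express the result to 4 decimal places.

The sequences differ at positions 1 (C/T), 30 (C/G).
p = 2/32 = 0.062500.
d = −0.75 · ln(1 − (4/3)·0.062500) = −0.75 · ln(0.916667) = −0.75 · (-0.087011) = 0.0653.

0.0653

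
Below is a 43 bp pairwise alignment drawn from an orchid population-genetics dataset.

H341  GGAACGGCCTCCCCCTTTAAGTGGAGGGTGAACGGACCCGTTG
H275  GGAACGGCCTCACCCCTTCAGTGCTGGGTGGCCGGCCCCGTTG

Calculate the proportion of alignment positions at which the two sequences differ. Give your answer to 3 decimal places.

0.186

The sequences differ at positions 12 (C/A), 16 (T/C), 19 (A/C), 24 (G/C), 25 (A/T), 31 (A/G), 32 (A/C), 36 (A/C).
There are 8 differences over 43 sites, so p = 8/43 = 0.186.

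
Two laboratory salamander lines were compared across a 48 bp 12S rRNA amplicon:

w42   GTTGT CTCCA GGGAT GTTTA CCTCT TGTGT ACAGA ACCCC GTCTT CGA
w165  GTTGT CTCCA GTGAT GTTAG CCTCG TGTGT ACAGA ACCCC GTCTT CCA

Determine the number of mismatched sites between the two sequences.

Differing sites — 12:G/T; 19:T/A; 20:A/G; 25:T/G; 47:G/C.
That gives 5 mismatches out of 48 aligned sites, so the Hamming distance is 5.

5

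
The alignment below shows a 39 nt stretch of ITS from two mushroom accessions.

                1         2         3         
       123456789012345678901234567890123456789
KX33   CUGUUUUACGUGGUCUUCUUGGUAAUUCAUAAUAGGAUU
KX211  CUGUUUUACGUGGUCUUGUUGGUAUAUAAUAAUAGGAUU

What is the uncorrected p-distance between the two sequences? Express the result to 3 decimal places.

Mismatches occur at site 18 (C/G), site 25 (A/U), site 26 (U/A), site 28 (C/A).
There are 4 differences over 39 sites, so p = 4/39 = 0.103.

0.103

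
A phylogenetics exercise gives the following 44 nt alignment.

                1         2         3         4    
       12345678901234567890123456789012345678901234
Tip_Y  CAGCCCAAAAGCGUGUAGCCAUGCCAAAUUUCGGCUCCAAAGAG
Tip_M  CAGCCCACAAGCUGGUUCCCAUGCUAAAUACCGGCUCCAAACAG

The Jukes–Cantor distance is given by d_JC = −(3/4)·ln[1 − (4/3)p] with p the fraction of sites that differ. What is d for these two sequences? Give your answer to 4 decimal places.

0.2388

Mismatches occur at site 8 (A↔C), site 13 (G↔U), site 14 (U↔G), site 17 (A↔U), site 18 (G↔C), site 25 (C↔U), site 30 (U↔A), site 31 (U↔C), site 42 (G↔C).
p = 9/44 = 0.204545.
d = −0.75 · ln(1 − (4/3)·0.204545) = −0.75 · ln(0.727273) = −0.75 · (-0.318453) = 0.2388.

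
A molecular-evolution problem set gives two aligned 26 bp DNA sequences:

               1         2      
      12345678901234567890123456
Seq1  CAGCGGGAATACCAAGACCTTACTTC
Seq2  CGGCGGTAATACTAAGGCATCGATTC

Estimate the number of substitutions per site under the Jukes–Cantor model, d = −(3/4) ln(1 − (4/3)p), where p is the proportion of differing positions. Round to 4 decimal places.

0.3961

Mismatches occur at site 2 (A↔G), site 7 (G↔T), site 13 (C↔T), site 17 (A↔G), site 19 (C↔A), site 21 (T↔C), site 22 (A↔G), site 23 (C↔A).
p = 8/26 = 0.307692.
d = −0.75 · ln(1 − (4/3)·0.307692) = −0.75 · ln(0.589744) = −0.75 · (-0.528067) = 0.3961.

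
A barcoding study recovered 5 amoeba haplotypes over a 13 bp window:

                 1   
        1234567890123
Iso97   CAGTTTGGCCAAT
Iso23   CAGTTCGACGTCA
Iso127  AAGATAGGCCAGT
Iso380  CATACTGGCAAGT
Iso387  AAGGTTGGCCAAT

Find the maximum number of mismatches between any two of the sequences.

Pairwise Hamming distances:
  Iso97 vs Iso23: 6
  Iso97 vs Iso127: 4
  Iso97 vs Iso380: 5
  Iso97 vs Iso387: 2
  Iso23 vs Iso127: 8
  Iso23 vs Iso380: 9
  Iso23 vs Iso387: 8
  Iso127 vs Iso380: 5
  Iso127 vs Iso387: 3
  Iso380 vs Iso387: 6
The largest is 9, between Iso23 and Iso380.

9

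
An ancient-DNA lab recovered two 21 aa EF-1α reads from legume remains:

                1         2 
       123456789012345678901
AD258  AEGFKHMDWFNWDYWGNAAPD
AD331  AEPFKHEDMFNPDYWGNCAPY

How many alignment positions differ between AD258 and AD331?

Mismatches occur at site 3 (G→P), site 7 (M→E), site 9 (W→M), site 12 (W→P), site 18 (A→C), site 21 (D→Y).
That gives 6 mismatches out of 21 aligned sites, so the Hamming distance is 6.

6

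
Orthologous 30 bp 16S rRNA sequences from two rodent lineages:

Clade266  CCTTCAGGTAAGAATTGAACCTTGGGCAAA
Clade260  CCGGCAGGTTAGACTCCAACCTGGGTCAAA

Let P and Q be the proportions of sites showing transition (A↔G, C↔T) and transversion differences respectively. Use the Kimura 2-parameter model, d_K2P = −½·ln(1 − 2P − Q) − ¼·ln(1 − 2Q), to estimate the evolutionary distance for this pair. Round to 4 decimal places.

0.3355

Differing sites — 3:T/G (Tv); 4:T/G (Tv); 10:A/T (Tv); 14:A/C (Tv); 16:T/C (Ti); 17:G/C (Tv); 23:T/G (Tv); 26:G/T (Tv).
Of the 8 differences, 1 transition and 7 transversions over 30 sites: P = 1/30 = 0.033333, Q = 7/30 = 0.233333.
d = −0.5·ln(0.700001) − 0.25·ln(0.533334) = −0.5·(-0.356674) − 0.25·(-0.628607) = 0.3355.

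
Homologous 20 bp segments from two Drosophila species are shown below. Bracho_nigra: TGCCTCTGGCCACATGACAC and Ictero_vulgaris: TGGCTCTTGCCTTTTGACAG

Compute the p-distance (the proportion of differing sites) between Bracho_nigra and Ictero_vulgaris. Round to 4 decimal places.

0.3000

The sequences differ at positions 3 (C/G), 8 (G/T), 12 (A/T), 13 (C/T), 14 (A/T), 20 (C/G).
There are 6 differences over 20 sites, so p = 6/20 = 0.3000.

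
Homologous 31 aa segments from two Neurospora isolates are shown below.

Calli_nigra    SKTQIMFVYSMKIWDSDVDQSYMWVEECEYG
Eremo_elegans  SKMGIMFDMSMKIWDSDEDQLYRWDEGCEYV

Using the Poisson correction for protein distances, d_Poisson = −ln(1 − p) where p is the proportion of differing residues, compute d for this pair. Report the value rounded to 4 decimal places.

0.3895

Mismatches occur at site 3 (T↔M), site 4 (Q↔G), site 8 (V↔D), site 9 (Y↔M), site 18 (V↔E), site 21 (S↔L), site 23 (M↔R), site 25 (V↔D), site 27 (E↔G), site 31 (G↔V).
p = 10/31 = 0.322581.
d = −ln(1 − 0.322581) = −ln(0.677419) = 0.3895.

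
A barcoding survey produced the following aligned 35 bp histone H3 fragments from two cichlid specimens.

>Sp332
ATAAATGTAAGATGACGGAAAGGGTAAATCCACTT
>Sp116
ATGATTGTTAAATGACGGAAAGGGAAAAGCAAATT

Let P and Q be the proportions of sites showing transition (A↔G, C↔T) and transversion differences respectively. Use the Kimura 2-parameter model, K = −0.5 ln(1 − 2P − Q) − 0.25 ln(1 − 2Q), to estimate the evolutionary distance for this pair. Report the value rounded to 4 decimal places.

0.2732

The sequences differ at positions 3 (A/G, transition), 5 (A/T, transversion), 9 (A/T, transversion), 11 (G/A, transition), 25 (T/A, transversion), 29 (T/G, transversion), 31 (C/A, transversion), 33 (C/A, transversion).
Of the 8 differences, 2 transitions and 6 transversions over 35 sites: P = 2/35 = 0.057143, Q = 6/35 = 0.171429.
d = −0.5·ln(0.714285) − 0.25·ln(0.657142) = −0.5·(-0.336473) − 0.25·(-0.419855) = 0.2732.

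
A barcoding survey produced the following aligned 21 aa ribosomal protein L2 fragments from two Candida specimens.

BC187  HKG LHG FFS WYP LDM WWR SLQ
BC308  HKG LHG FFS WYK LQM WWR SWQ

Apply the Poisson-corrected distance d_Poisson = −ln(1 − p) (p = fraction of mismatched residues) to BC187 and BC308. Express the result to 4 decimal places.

0.1542

The sequences differ at positions 12 (P/K), 14 (D/Q), 20 (L/W).
p = 3/21 = 0.142857.
d = −ln(1 − 0.142857) = −ln(0.857143) = 0.1542.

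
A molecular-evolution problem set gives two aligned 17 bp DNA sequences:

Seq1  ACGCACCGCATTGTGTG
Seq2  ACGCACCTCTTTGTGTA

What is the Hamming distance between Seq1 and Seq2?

3

Mismatches occur at site 8 (G→T), site 10 (A→T), site 17 (G→A).
That gives 3 mismatches out of 17 aligned sites, so the Hamming distance is 3.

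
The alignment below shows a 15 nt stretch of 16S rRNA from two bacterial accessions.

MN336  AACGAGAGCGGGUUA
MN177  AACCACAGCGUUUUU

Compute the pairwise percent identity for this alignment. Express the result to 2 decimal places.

66.67%

Mismatches occur at site 4 (G/C), site 6 (G/C), site 11 (G/U), site 12 (G/U), site 15 (A/U).
10 of the 15 sites match, so the percent identity is 10/15 × 100 = 66.67%.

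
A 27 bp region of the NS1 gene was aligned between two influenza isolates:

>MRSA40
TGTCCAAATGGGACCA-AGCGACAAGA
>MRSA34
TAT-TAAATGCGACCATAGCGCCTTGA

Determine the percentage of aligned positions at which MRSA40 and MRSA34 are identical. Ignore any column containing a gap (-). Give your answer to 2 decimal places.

Excluding the 2 gap columns leaves 25 comparable sites.
Differing sites — 2:G/A; 5:C/T; 11:G/C; 22:A/C; 24:A/T; 25:A/T.
19 of the 25 comparable sites match, so the percent identity is 19/25 × 100 = 76.00%.

76.00%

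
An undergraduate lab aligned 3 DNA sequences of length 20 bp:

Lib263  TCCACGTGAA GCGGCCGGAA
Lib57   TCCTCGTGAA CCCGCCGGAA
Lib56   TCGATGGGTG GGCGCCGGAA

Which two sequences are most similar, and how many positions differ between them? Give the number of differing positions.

Pairwise Hamming distances:
  Lib263 vs Lib57: 3
  Lib263 vs Lib56: 7
  Lib57 vs Lib56: 8
The smallest is 3, between Lib263 and Lib57.

3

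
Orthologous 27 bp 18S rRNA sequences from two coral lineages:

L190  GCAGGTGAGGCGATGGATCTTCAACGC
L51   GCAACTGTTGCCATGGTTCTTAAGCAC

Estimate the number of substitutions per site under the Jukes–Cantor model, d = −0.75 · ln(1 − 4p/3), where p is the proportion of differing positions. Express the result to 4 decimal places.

Mismatches occur at site 4 (G→A), site 5 (G→C), site 8 (A→T), site 9 (G→T), site 12 (G→C), site 17 (A→T), site 22 (C→A), site 24 (A→G), site 26 (G→A).
p = 9/27 = 0.333333.
d = −0.75 · ln(1 − (4/3)·0.333333) = −0.75 · ln(0.555556) = −0.75 · (-0.587786) = 0.4408.

0.4408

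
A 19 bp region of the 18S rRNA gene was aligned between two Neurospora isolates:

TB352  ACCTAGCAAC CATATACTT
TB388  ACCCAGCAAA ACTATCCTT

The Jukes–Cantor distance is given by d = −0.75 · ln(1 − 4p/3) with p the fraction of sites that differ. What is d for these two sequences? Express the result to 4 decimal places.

0.3241

Differing sites — 4:T/C; 10:C/A; 11:C/A; 12:A/C; 16:A/C.
p = 5/19 = 0.263158.
d = −0.75 · ln(1 − (4/3)·0.263158) = −0.75 · ln(0.649123) = −0.75 · (-0.432133) = 0.3241.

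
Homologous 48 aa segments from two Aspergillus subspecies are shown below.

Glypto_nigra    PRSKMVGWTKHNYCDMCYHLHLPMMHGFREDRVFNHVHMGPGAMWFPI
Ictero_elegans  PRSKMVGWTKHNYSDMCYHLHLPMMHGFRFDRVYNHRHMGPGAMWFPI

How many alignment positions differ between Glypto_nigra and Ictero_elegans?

4

Differing sites — 14:C/S; 30:E/F; 34:F/Y; 37:V/R.
That gives 4 mismatches out of 48 aligned sites, so the Hamming distance is 4.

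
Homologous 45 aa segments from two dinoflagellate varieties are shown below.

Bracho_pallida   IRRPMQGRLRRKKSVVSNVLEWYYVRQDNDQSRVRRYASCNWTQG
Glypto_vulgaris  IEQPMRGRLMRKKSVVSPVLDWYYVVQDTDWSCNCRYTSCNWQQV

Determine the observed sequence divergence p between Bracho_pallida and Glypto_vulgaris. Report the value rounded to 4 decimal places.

0.3333

Differing sites — 2:R/E; 3:R/Q; 6:Q/R; 10:R/M; 18:N/P; 21:E/D; 26:R/V; 29:N/T; 31:Q/W; 33:R/C; 34:V/N; 35:R/C; 38:A/T; 43:T/Q; 45:G/V.
There are 15 differences over 45 sites, so p = 15/45 = 0.3333.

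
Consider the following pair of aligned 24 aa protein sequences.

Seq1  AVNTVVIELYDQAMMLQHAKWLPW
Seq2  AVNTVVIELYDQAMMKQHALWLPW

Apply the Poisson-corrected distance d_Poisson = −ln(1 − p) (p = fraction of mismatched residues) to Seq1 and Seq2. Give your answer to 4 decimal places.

Mismatches occur at site 16 (L→K), site 20 (K→L).
p = 2/24 = 0.083333.
d = −ln(1 − 0.083333) = −ln(0.916667) = 0.0870.

0.0870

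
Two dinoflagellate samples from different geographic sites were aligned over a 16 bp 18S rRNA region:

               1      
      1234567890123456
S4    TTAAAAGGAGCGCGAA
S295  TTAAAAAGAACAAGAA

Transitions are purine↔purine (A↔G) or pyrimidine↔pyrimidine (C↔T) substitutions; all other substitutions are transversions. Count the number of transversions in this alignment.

1

Mismatches occur at site 7 (G→A, transition), site 10 (G→A, transition), site 12 (G→A, transition), site 13 (C→A, transversion).
Of the 4 differences, 3 transitions and 1 transversion, so the answer is 1.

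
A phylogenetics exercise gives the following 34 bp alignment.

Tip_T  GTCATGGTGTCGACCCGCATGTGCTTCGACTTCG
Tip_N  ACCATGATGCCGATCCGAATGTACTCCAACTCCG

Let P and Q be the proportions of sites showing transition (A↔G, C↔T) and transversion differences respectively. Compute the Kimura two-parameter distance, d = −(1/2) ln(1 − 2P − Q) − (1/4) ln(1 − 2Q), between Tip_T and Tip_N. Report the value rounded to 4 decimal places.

0.4243

Differing sites — 1:G/A (Ti); 2:T/C (Ti); 7:G/A (Ti); 10:T/C (Ti); 14:C/T (Ti); 18:C/A (Tv); 23:G/A (Ti); 26:T/C (Ti); 28:G/A (Ti); 32:T/C (Ti).
Of the 10 differences, 9 transitions and 1 transversion over 34 sites: P = 9/34 = 0.264706, Q = 1/34 = 0.029412.
d = −0.5·ln(0.441176) − 0.25·ln(0.941176) = −0.5·(-0.818311) − 0.25·(-0.060625) = 0.4243.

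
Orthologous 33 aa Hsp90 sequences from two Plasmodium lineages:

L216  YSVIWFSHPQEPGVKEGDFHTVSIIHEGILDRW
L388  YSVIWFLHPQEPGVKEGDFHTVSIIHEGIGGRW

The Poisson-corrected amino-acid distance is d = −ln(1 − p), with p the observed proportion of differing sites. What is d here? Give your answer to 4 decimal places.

0.0953

Mismatches occur at site 7 (S↔L), site 30 (L↔G), site 31 (D↔G).
p = 3/33 = 0.090909.
d = −ln(1 − 0.090909) = −ln(0.909091) = 0.0953.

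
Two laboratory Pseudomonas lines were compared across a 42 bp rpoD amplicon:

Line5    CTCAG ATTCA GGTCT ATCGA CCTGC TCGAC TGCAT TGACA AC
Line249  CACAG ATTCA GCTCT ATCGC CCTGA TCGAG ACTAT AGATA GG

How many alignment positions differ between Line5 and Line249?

12

The sequences differ at positions 2 (T/A), 12 (G/C), 20 (A/C), 25 (C/A), 30 (C/G), 31 (T/A), 32 (G/C), 33 (C/T), 36 (T/A), 39 (C/T), 41 (A/G), 42 (C/G).
That gives 12 mismatches out of 42 aligned sites, so the Hamming distance is 12.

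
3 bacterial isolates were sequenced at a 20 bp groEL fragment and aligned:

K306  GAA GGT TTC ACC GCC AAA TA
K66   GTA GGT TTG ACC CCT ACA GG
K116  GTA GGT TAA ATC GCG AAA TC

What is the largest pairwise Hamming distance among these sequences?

8

Pairwise Hamming distances:
  K306 vs K66: 7
  K306 vs K116: 6
  K66 vs K116: 8
The largest is 8, between K66 and K116.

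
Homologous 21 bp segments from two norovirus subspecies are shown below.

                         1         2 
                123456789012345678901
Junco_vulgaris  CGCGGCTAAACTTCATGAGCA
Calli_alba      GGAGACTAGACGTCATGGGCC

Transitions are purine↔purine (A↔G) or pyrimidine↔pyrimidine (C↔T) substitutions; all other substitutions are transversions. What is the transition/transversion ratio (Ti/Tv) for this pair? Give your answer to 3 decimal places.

0.750

Mismatches occur at site 1 (C→G, transversion), site 3 (C→A, transversion), site 5 (G→A, transition), site 9 (A→G, transition), site 12 (T→G, transversion), site 18 (A→G, transition), site 21 (A→C, transversion).
Of the 7 differences, 3 transitions and 4 transversions, so Ti/Tv = 3/4 = 0.750.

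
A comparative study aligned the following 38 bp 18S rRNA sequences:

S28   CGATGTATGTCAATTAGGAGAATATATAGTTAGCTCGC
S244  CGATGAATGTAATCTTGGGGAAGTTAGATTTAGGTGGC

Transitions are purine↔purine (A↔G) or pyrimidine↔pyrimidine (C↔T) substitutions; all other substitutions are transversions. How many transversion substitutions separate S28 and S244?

Mismatches occur at site 6 (T→A, transversion), site 11 (C→A, transversion), site 13 (A→T, transversion), site 14 (T→C, transition), site 16 (A→T, transversion), site 19 (A→G, transition), site 23 (T→G, transversion), site 24 (A→T, transversion), site 27 (T→G, transversion), site 29 (G→T, transversion), site 34 (C→G, transversion), site 36 (C→G, transversion).
Of the 12 differences, 2 transitions and 10 transversions, so the answer is 10.

10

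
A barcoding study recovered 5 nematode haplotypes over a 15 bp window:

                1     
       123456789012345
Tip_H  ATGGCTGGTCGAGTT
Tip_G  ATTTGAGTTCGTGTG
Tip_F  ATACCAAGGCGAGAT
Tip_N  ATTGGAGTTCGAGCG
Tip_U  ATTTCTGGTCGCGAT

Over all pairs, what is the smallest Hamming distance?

Pairwise Hamming distances:
  Tip_H vs Tip_G: 7
  Tip_H vs Tip_F: 6
  Tip_H vs Tip_N: 6
  Tip_H vs Tip_U: 4
  Tip_G vs Tip_F: 9
  Tip_G vs Tip_N: 3
  Tip_G vs Tip_U: 6
  Tip_F vs Tip_N: 8
  Tip_F vs Tip_U: 6
  Tip_N vs Tip_U: 7
The smallest is 3, between Tip_G and Tip_N.

3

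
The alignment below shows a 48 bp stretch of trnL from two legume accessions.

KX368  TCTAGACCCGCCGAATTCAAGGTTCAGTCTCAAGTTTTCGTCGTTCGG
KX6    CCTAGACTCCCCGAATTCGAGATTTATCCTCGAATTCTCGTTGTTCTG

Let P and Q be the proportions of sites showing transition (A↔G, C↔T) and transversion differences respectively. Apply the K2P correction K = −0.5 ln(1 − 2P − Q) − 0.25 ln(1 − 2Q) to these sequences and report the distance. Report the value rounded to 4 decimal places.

0.3595

The sequences differ at positions 1 (T/C, transition), 8 (C/T, transition), 10 (G/C, transversion), 19 (A/G, transition), 22 (G/A, transition), 25 (C/T, transition), 27 (G/T, transversion), 28 (T/C, transition), 32 (A/G, transition), 34 (G/A, transition), 37 (T/C, transition), 42 (C/T, transition), 47 (G/T, transversion).
Of the 13 differences, 10 transitions and 3 transversions over 48 sites: P = 10/48 = 0.208333, Q = 3/48 = 0.062500.
d = −0.5·ln(0.520834) − 0.25·ln(0.875000) = −0.5·(-0.652324) − 0.25·(-0.133531) = 0.3595.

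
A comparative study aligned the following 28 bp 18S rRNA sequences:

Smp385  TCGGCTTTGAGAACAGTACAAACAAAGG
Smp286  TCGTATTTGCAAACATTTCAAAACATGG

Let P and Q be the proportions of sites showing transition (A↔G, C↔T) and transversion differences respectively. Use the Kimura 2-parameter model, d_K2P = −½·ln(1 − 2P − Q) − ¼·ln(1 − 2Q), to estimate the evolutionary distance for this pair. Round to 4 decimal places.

0.4327

The sequences differ at positions 4 (G/T, transversion), 5 (C/A, transversion), 10 (A/C, transversion), 11 (G/A, transition), 16 (G/T, transversion), 18 (A/T, transversion), 23 (C/A, transversion), 24 (A/C, transversion), 26 (A/T, transversion).
Of the 9 differences, 1 transition and 8 transversions over 28 sites: P = 1/28 = 0.035714, Q = 8/28 = 0.285714.
d = −0.5·ln(0.642858) − 0.25·ln(0.428572) = −0.5·(-0.441831) − 0.25·(-0.847297) = 0.4327.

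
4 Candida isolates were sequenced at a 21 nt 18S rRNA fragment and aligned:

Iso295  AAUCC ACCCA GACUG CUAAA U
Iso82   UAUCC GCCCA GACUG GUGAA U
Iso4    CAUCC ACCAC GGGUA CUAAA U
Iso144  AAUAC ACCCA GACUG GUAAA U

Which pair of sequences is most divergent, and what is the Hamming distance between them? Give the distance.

Pairwise Hamming distances:
  Iso295 vs Iso82: 4
  Iso295 vs Iso4: 6
  Iso295 vs Iso144: 2
  Iso82 vs Iso4: 9
  Iso82 vs Iso144: 4
  Iso4 vs Iso144: 8
The largest is 9, between Iso82 and Iso4.

9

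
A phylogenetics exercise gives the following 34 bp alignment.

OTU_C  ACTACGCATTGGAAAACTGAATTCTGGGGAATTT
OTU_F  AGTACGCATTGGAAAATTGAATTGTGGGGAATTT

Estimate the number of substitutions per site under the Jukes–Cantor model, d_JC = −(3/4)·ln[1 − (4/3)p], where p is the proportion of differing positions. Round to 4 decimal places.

0.0939

Mismatches occur at site 2 (C→G), site 17 (C→T), site 24 (C→G).
p = 3/34 = 0.088235.
d = −0.75 · ln(1 − (4/3)·0.088235) = −0.75 · ln(0.882353) = −0.75 · (-0.125163) = 0.0939.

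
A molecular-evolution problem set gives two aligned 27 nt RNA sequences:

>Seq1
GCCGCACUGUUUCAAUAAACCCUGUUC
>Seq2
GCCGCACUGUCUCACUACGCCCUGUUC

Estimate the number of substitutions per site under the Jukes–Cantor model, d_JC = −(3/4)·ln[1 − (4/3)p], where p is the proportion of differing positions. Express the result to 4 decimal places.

Mismatches occur at site 11 (U↔C), site 15 (A↔C), site 18 (A↔C), site 19 (A↔G).
p = 4/27 = 0.148148.
d = −0.75 · ln(1 − (4/3)·0.148148) = −0.75 · ln(0.802469) = −0.75 · (-0.220062) = 0.1650.

0.1650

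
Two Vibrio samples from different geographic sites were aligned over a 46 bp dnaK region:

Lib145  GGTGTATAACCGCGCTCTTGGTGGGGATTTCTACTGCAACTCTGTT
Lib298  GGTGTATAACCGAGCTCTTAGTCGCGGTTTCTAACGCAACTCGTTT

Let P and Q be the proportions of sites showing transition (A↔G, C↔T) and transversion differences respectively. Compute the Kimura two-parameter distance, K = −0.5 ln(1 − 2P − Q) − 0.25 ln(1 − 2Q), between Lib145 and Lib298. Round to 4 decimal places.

0.2267

The sequences differ at positions 13 (C/A, transversion), 20 (G/A, transition), 23 (G/C, transversion), 25 (G/C, transversion), 27 (A/G, transition), 34 (C/A, transversion), 35 (T/C, transition), 43 (T/G, transversion), 44 (G/T, transversion).
Of the 9 differences, 3 transitions and 6 transversions over 46 sites: P = 3/46 = 0.065217, Q = 6/46 = 0.130435.
d = −0.5·ln(0.739131) − 0.25·ln(0.739130) = −0.5·(-0.302280) − 0.25·(-0.302281) = 0.2267.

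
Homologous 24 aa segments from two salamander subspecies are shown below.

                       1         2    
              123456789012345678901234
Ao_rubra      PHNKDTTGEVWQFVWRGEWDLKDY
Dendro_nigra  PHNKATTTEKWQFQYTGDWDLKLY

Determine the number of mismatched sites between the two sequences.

The sequences differ at positions 5 (D/A), 8 (G/T), 10 (V/K), 14 (V/Q), 15 (W/Y), 16 (R/T), 18 (E/D), 23 (D/L).
That gives 8 mismatches out of 24 aligned sites, so the Hamming distance is 8.

8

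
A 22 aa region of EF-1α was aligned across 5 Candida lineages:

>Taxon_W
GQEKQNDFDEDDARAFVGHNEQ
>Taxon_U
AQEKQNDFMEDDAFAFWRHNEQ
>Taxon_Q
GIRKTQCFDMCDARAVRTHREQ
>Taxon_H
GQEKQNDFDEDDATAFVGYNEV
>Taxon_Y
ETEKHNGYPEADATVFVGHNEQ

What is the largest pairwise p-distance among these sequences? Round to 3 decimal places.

0.727

Pairwise Hamming distances:
  Taxon_W vs Taxon_U: 5
  Taxon_W vs Taxon_Q: 11
  Taxon_W vs Taxon_H: 3
  Taxon_W vs Taxon_Y: 9
  Taxon_U vs Taxon_Q: 14
  Taxon_U vs Taxon_H: 7
  Taxon_U vs Taxon_Y: 11
  Taxon_Q vs Taxon_H: 14
  Taxon_Q vs Taxon_Y: 16
  Taxon_H vs Taxon_Y: 10
The largest is 16 mismatches, between Taxon_Q and Taxon_Y; p = 16/22 = 0.727.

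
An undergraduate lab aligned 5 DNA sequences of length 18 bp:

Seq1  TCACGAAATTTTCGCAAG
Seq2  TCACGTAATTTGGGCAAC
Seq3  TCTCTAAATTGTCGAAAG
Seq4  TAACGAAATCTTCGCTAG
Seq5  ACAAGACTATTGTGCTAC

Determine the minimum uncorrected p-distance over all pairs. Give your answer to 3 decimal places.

Pairwise Hamming distances:
  Seq1 vs Seq2: 4
  Seq1 vs Seq3: 4
  Seq1 vs Seq4: 3
  Seq1 vs Seq5: 9
  Seq2 vs Seq3: 8
  Seq2 vs Seq4: 7
  Seq2 vs Seq5: 8
  Seq3 vs Seq4: 7
  Seq3 vs Seq5: 13
  Seq4 vs Seq5: 10
The smallest is 3 mismatches, between Seq1 and Seq4; p = 3/18 = 0.167.

0.167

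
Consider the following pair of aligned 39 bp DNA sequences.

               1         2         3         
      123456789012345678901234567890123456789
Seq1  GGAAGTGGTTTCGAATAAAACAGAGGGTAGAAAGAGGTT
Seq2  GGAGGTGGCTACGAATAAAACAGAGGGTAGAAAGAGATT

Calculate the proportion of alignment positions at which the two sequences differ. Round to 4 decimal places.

0.1026

Differing sites — 4:A/G; 9:T/C; 11:T/A; 37:G/A.
There are 4 differences over 39 sites, so p = 4/39 = 0.1026.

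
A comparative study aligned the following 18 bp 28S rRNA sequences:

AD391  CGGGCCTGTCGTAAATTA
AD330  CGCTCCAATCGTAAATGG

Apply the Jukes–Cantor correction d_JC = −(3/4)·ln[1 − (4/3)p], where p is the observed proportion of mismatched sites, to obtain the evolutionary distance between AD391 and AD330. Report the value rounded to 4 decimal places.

Mismatches occur at site 3 (G→C), site 4 (G→T), site 7 (T→A), site 8 (G→A), site 17 (T→G), site 18 (A→G).
p = 6/18 = 0.333333.
d = −0.75 · ln(1 − (4/3)·0.333333) = −0.75 · ln(0.555556) = −0.75 · (-0.587786) = 0.4408.

0.4408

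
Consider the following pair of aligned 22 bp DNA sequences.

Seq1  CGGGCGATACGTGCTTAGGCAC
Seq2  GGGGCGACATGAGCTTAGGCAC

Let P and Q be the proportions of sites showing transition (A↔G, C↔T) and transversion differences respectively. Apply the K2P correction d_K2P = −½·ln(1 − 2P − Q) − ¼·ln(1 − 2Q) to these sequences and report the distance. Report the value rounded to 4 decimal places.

The sequences differ at positions 1 (C/G, transversion), 8 (T/C, transition), 10 (C/T, transition), 12 (T/A, transversion).
Of the 4 differences, 2 transitions and 2 transversions over 22 sites: P = 2/22 = 0.090909, Q = 2/22 = 0.090909.
d = −0.5·ln(0.727273) − 0.25·ln(0.818182) = −0.5·(-0.318453) − 0.25·(-0.200670) = 0.2094.

0.2094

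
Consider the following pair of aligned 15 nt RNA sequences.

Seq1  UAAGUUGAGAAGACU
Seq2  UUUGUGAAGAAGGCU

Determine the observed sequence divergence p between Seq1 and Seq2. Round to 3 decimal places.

0.333

The sequences differ at positions 2 (A/U), 3 (A/U), 6 (U/G), 7 (G/A), 13 (A/G).
There are 5 differences over 15 sites, so p = 5/15 = 0.333.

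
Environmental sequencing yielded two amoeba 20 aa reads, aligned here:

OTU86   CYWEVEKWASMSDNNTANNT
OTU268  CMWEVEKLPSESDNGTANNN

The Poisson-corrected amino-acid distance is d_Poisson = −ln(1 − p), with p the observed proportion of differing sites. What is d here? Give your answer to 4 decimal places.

Mismatches occur at site 2 (Y↔M), site 8 (W↔L), site 9 (A↔P), site 11 (M↔E), site 15 (N↔G), site 20 (T↔N).
p = 6/20 = 0.300000.
d = −ln(1 − 0.300000) = −ln(0.700000) = 0.3567.

0.3567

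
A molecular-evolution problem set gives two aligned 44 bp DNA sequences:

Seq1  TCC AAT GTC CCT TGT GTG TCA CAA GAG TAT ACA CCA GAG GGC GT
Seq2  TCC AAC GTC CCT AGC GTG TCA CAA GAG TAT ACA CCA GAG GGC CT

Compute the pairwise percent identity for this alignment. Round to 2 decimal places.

Mismatches occur at site 6 (T→C), site 13 (T→A), site 15 (T→C), site 43 (G→C).
40 of the 44 sites match, so the percent identity is 40/44 × 100 = 90.91%.

90.91%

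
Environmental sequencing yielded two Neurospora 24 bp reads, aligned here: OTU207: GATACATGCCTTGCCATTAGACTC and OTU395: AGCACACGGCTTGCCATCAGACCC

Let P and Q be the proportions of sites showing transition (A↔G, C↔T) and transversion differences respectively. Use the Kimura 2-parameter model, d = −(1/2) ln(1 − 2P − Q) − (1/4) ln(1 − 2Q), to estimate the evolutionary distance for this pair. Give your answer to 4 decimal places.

0.4118

Differing sites — 1:G/A (Ti); 2:A/G (Ti); 3:T/C (Ti); 7:T/C (Ti); 9:C/G (Tv); 18:T/C (Ti); 23:T/C (Ti).
Of the 7 differences, 6 transitions and 1 transversion over 24 sites: P = 6/24 = 0.250000, Q = 1/24 = 0.041667.
d = −0.5·ln(0.458333) − 0.25·ln(0.916666) = −0.5·(-0.780159) − 0.25·(-0.087012) = 0.4118.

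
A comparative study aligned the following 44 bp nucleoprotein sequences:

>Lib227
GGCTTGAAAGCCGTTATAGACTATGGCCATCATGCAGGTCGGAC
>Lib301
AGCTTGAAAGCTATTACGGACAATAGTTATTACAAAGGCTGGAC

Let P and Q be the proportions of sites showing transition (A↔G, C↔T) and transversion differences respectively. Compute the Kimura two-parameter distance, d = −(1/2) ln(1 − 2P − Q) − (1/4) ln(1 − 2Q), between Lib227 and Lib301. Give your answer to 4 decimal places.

The sequences differ at positions 1 (G/A, transition), 12 (C/T, transition), 13 (G/A, transition), 17 (T/C, transition), 18 (A/G, transition), 22 (T/A, transversion), 25 (G/A, transition), 27 (C/T, transition), 28 (C/T, transition), 31 (C/T, transition), 33 (T/C, transition), 34 (G/A, transition), 35 (C/A, transversion), 39 (T/C, transition), 40 (C/T, transition).
Of the 15 differences, 13 transitions and 2 transversions over 44 sites: P = 13/44 = 0.295455, Q = 2/44 = 0.045455.
d = −0.5·ln(0.363635) − 0.25·ln(0.909090) = −0.5·(-1.011605) − 0.25·(-0.095311) = 0.5296.

0.5296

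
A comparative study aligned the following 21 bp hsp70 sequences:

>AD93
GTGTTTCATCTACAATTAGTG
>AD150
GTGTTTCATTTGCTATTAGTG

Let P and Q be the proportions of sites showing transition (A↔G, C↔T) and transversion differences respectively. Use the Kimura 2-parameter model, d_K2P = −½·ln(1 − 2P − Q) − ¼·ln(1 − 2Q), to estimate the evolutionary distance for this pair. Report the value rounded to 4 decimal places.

The sequences differ at positions 10 (C/T, transition), 12 (A/G, transition), 14 (A/T, transversion).
Of the 3 differences, 2 transitions and 1 transversion over 21 sites: P = 2/21 = 0.095238, Q = 1/21 = 0.047619.
d = −0.5·ln(0.761905) − 0.25·ln(0.904762) = −0.5·(-0.271933) − 0.25·(-0.100083) = 0.1610.

0.1610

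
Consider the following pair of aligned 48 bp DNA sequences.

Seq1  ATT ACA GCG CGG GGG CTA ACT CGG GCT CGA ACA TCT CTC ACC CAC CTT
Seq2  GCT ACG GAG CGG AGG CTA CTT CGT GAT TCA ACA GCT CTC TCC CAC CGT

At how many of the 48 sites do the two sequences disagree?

14

The sequences differ at positions 1 (A/G), 2 (T/C), 6 (A/G), 8 (C/A), 13 (G/A), 19 (A/C), 20 (C/T), 24 (G/T), 26 (C/A), 28 (C/T), 29 (G/C), 34 (T/G), 40 (A/T), 47 (T/G).
That gives 14 mismatches out of 48 aligned sites, so the Hamming distance is 14.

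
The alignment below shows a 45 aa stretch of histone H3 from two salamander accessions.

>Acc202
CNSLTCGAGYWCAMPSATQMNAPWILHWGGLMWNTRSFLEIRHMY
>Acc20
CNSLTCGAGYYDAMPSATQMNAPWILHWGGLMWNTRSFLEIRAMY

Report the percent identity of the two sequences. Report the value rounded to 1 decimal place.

93.3%

Differing sites — 11:W/Y; 12:C/D; 43:H/A.
42 of the 45 sites match, so the percent identity is 42/45 × 100 = 93.3%.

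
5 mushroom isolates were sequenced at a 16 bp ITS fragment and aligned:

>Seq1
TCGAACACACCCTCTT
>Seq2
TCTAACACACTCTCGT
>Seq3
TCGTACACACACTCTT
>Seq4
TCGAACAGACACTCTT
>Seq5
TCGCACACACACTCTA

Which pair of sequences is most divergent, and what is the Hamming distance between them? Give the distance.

Pairwise Hamming distances:
  Seq1 vs Seq2: 3
  Seq1 vs Seq3: 2
  Seq1 vs Seq4: 2
  Seq1 vs Seq5: 3
  Seq2 vs Seq3: 4
  Seq2 vs Seq4: 4
  Seq2 vs Seq5: 5
  Seq3 vs Seq4: 2
  Seq3 vs Seq5: 2
  Seq4 vs Seq5: 3
The largest is 5, between Seq2 and Seq5.

5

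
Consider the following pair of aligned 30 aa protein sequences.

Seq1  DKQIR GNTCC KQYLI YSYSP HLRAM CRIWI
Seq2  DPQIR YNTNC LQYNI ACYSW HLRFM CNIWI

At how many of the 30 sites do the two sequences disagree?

10

Differing sites — 2:K/P; 6:G/Y; 9:C/N; 11:K/L; 14:L/N; 16:Y/A; 17:S/C; 20:P/W; 24:A/F; 27:R/N.
That gives 10 mismatches out of 30 aligned sites, so the Hamming distance is 10.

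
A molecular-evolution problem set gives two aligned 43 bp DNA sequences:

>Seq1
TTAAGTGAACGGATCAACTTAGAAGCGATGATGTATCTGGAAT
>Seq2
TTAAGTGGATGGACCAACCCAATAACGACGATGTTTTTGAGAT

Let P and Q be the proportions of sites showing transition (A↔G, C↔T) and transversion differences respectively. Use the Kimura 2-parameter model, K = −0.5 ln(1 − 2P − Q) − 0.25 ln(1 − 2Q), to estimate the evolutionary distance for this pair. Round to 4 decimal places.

0.4328

Mismatches occur at site 8 (A→G, transition), site 10 (C→T, transition), site 14 (T→C, transition), site 19 (T→C, transition), site 20 (T→C, transition), site 22 (G→A, transition), site 23 (A→T, transversion), site 25 (G→A, transition), site 29 (T→C, transition), site 35 (A→T, transversion), site 37 (C→T, transition), site 40 (G→A, transition), site 41 (A→G, transition).
Of the 13 differences, 11 transitions and 2 transversions over 43 sites: P = 11/43 = 0.255814, Q = 2/43 = 0.046512.
d = −0.5·ln(0.441860) − 0.25·ln(0.906976) = −0.5·(-0.816762) − 0.25·(-0.097639) = 0.4328.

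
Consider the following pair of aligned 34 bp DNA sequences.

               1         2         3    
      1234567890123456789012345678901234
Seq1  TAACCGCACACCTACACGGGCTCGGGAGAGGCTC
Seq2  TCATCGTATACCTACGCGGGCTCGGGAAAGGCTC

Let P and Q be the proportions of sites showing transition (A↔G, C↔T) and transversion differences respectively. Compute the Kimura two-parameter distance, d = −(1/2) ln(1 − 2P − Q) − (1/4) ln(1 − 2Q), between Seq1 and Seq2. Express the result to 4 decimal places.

Differing sites — 2:A/C (Tv); 4:C/T (Ti); 7:C/T (Ti); 9:C/T (Ti); 16:A/G (Ti); 28:G/A (Ti).
Of the 6 differences, 5 transitions and 1 transversion over 34 sites: P = 5/34 = 0.147059, Q = 1/34 = 0.029412.
d = −0.5·ln(0.676470) − 0.25·ln(0.941176) = −0.5·(-0.390867) − 0.25·(-0.060625) = 0.2106.

0.2106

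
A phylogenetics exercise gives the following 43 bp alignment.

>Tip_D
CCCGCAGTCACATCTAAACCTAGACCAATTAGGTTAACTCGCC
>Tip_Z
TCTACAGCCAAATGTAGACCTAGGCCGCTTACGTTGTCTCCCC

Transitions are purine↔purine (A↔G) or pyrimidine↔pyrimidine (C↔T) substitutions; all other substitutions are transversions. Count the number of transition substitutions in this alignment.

8

The sequences differ at positions 1 (C/T, transition), 3 (C/T, transition), 4 (G/A, transition), 8 (T/C, transition), 11 (C/A, transversion), 14 (C/G, transversion), 17 (A/G, transition), 24 (A/G, transition), 27 (A/G, transition), 28 (A/C, transversion), 32 (G/C, transversion), 36 (A/G, transition), 37 (A/T, transversion), 41 (G/C, transversion).
Of the 14 differences, 8 transitions and 6 transversions, so the answer is 8.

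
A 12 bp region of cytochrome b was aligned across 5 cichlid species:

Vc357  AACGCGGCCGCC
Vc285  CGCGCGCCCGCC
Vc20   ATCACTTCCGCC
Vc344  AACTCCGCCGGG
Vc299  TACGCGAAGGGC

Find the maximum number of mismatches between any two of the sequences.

8

Pairwise Hamming distances:
  Vc357 vs Vc285: 3
  Vc357 vs Vc20: 4
  Vc357 vs Vc344: 4
  Vc357 vs Vc299: 5
  Vc285 vs Vc20: 5
  Vc285 vs Vc344: 7
  Vc285 vs Vc299: 6
  Vc20 vs Vc344: 6
  Vc20 vs Vc299: 8
  Vc344 vs Vc299: 7
The largest is 8, between Vc20 and Vc299.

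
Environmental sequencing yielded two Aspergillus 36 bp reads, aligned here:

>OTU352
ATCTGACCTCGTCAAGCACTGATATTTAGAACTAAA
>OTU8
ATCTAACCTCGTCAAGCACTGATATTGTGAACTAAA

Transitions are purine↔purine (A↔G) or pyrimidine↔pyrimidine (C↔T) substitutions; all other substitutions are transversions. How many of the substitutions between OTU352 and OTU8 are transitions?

Mismatches occur at site 5 (G→A, transition), site 27 (T→G, transversion), site 28 (A→T, transversion).
Of the 3 differences, 1 transition and 2 transversions, so the answer is 1.

1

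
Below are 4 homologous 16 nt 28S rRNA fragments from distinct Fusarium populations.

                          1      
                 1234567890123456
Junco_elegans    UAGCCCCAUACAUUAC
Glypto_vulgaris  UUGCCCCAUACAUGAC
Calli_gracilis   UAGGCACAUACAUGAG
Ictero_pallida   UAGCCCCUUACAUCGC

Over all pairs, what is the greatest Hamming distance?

Pairwise Hamming distances:
  Junco_elegans vs Glypto_vulgaris: 2
  Junco_elegans vs Calli_gracilis: 4
  Junco_elegans vs Ictero_pallida: 3
  Glypto_vulgaris vs Calli_gracilis: 4
  Glypto_vulgaris vs Ictero_pallida: 4
  Calli_gracilis vs Ictero_pallida: 6
The largest is 6, between Calli_gracilis and Ictero_pallida.

6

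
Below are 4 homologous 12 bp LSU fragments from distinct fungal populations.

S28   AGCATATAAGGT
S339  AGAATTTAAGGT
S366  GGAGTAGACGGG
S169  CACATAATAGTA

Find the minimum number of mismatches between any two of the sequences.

2

Pairwise Hamming distances:
  S28 vs S339: 2
  S28 vs S366: 6
  S28 vs S169: 6
  S339 vs S366: 6
  S339 vs S169: 8
  S366 vs S169: 9
The smallest is 2, between S28 and S339.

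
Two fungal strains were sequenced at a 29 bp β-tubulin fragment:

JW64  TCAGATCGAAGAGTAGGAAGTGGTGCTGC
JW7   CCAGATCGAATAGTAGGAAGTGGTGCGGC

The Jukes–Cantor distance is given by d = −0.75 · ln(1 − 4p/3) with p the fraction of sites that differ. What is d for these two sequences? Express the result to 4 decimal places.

0.1113

Mismatches occur at site 1 (T→C), site 11 (G→T), site 27 (T→G).
p = 3/29 = 0.103448.
d = −0.75 · ln(1 − (4/3)·0.103448) = −0.75 · ln(0.862069) = −0.75 · (-0.148420) = 0.1113.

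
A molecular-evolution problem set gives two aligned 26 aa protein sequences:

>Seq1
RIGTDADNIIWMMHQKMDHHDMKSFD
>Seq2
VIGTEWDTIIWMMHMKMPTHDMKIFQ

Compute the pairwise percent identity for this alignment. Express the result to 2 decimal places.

65.38%

The sequences differ at positions 1 (R/V), 5 (D/E), 6 (A/W), 8 (N/T), 15 (Q/M), 18 (D/P), 19 (H/T), 24 (S/I), 26 (D/Q).
17 of the 26 sites match, so the percent identity is 17/26 × 100 = 65.38%.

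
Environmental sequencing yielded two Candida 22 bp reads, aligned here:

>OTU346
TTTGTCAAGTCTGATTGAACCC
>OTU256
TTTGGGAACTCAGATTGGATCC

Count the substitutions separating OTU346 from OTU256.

Mismatches occur at site 5 (T→G), site 6 (C→G), site 9 (G→C), site 12 (T→A), site 18 (A→G), site 20 (C→T).
That gives 6 mismatches out of 22 aligned sites, so the Hamming distance is 6.

6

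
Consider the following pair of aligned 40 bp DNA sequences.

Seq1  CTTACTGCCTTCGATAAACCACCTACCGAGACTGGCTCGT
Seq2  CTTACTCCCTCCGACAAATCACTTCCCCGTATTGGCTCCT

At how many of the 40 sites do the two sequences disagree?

11

The sequences differ at positions 7 (G/C), 11 (T/C), 15 (T/C), 19 (C/T), 23 (C/T), 25 (A/C), 28 (G/C), 29 (A/G), 30 (G/T), 32 (C/T), 39 (G/C).
That gives 11 mismatches out of 40 aligned sites, so the Hamming distance is 11.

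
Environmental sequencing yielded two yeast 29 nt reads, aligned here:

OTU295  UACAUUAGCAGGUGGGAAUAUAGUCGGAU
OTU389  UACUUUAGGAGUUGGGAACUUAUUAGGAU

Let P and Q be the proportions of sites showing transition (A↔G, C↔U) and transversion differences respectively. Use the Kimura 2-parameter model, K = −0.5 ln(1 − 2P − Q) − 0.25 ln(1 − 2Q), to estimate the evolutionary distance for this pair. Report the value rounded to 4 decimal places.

Differing sites — 4:A/U (Tv); 9:C/G (Tv); 12:G/U (Tv); 19:U/C (Ti); 20:A/U (Tv); 23:G/U (Tv); 25:C/A (Tv).
Of the 7 differences, 1 transition and 6 transversions over 29 sites: P = 1/29 = 0.034483, Q = 6/29 = 0.206897.
d = −0.5·ln(0.724137) − 0.25·ln(0.586206) = −0.5·(-0.322775) − 0.25·(-0.534084) = 0.2949.

0.2949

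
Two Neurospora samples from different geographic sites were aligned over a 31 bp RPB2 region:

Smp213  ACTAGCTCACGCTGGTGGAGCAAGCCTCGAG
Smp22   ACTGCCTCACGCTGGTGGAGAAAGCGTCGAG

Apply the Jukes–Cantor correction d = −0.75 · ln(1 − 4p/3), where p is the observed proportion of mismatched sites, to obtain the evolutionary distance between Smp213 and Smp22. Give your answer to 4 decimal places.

0.1416

Mismatches occur at site 4 (A/G), site 5 (G/C), site 21 (C/A), site 26 (C/G).
p = 4/31 = 0.129032.
d = −0.75 · ln(1 − (4/3)·0.129032) = −0.75 · ln(0.827957) = −0.75 · (-0.188794) = 0.1416.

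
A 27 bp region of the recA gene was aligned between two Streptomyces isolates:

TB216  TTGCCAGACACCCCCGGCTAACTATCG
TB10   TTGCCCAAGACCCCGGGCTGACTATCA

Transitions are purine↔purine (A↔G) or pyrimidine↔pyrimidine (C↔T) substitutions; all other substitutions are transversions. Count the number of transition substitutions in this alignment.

3

Differing sites — 6:A/C (Tv); 7:G/A (Ti); 9:C/G (Tv); 15:C/G (Tv); 20:A/G (Ti); 27:G/A (Ti).
Of the 6 differences, 3 transitions and 3 transversions, so the answer is 3.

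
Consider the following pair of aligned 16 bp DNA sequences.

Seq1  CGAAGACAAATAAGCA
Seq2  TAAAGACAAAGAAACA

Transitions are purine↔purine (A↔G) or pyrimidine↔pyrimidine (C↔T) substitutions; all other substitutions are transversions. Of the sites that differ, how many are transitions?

3

The sequences differ at positions 1 (C/T, transition), 2 (G/A, transition), 11 (T/G, transversion), 14 (G/A, transition).
Of the 4 differences, 3 transitions and 1 transversion, so the answer is 3.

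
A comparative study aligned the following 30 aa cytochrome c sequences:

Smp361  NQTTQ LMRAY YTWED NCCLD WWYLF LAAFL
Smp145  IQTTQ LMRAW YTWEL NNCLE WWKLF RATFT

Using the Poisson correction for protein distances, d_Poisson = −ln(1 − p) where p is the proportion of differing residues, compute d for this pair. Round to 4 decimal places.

0.3567

The sequences differ at positions 1 (N/I), 10 (Y/W), 15 (D/L), 17 (C/N), 20 (D/E), 23 (Y/K), 26 (L/R), 28 (A/T), 30 (L/T).
p = 9/30 = 0.300000.
d = −ln(1 − 0.300000) = −ln(0.700000) = 0.3567.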